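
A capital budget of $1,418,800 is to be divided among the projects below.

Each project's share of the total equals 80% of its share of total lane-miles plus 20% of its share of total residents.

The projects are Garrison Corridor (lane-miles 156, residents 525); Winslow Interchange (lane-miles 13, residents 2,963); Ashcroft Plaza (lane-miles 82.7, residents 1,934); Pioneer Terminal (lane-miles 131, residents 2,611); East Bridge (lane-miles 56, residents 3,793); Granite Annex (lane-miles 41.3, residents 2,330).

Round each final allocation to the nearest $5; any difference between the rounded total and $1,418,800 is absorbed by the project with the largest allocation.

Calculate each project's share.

Garrison Corridor: $379,410; Winslow Interchange: $90,135; Ashcroft Plaza: $234,325; Pioneer Terminal: $362,110; East Bridge: $208,455; Granite Annex: $144,365

Totals — lane-miles 480, residents 14,156.
Combined weights (80% lane-miles + 20% residents): Garrison Corridor 0.2674; Winslow Interchange 0.0635; Ashcroft Plaza 0.1652; Pioneer Terminal 0.2552; East Bridge 0.1469; Granite Annex 0.1018.
Pro-rata amounts: Garrison Corridor 379,411.74; Winslow Interchange 90,134.63; Ashcroft Plaza 234,325.37; Pioneer Terminal 362,109.38; East Bridge 208,452.82; Granite Annex 144,366.07.
At nearest $5: Garrison Corridor $379,410; Winslow Interchange $90,135; Ashcroft Plaza $234,325; Pioneer Terminal $362,110; East Bridge $208,455; Granite Annex $144,365. Sum = $1,418,800.
No rounding difference to absorb.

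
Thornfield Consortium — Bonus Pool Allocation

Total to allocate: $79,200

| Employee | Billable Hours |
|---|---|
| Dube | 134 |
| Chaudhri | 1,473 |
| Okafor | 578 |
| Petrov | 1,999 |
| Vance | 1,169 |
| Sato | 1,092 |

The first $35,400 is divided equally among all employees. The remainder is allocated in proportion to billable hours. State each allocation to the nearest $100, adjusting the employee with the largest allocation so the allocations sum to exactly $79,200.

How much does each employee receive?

First tranche $35,400 split equally: $5,900 each.
Remainder $43,800 by billable hours (total 6,445): Dube 910.66 → $900; Chaudhri 10,010.46 → $10,000; Okafor 3,928.07 → $3,900; Petrov 13,585.14 → $13,600; Vance 7,944.48 → $7,900; Sato 7,421.19 → $7,400.
Rounding difference +$100 on remainder applied to Petrov.
Totals: Dube $5,900 + $900 = $6,800; Chaudhri $5,900 + $10,000 = $15,900; Okafor $5,900 + $3,900 = $9,800; Petrov $5,900 + $13,700 = $19,600; Vance $5,900 + $7,900 = $13,800; Sato $5,900 + $7,400 = $13,300.

Dube: $6,800; Chaudhri: $15,900; Okafor: $9,800; Petrov: $19,600; Vance: $13,800; Sato: $13,300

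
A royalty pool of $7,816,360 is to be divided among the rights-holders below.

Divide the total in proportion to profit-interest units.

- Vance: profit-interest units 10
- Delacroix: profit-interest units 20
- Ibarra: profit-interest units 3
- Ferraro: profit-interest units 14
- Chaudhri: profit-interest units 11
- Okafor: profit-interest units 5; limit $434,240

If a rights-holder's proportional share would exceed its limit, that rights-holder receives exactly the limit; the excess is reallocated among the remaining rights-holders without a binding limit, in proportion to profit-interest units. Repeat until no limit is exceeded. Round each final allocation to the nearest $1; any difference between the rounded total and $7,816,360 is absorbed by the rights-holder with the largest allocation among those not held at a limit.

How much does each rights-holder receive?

Vance: $1,272,779 | Delacroix: $2,545,559 | Ibarra: $381,834 | Ferraro: $1,781,891 | Chaudhri: $1,400,057 | Okafor: $434,240

Total profit-interest units = 63.
Pro-rata shares before constraints: Vance 1,240,692.06; Delacroix 2,481,384.13; Ibarra 372,207.62; Ferraro 1,736,968.89; Chaudhri 1,364,761.27; Okafor 620,346.03.
Capped: Okafor ($434,240); remaining pool $7,382,120 reallocated over remaining profit-interest units 58.
Shares after redistribution: Vance 1,272,779.31 → $1,272,779; Delacroix 2,545,558.62 → $2,545,559; Ibarra 381,833.79 → $381,834; Ferraro 1,781,891.03 → $1,781,891; Chaudhri 1,400,057.24 → $1,400,057.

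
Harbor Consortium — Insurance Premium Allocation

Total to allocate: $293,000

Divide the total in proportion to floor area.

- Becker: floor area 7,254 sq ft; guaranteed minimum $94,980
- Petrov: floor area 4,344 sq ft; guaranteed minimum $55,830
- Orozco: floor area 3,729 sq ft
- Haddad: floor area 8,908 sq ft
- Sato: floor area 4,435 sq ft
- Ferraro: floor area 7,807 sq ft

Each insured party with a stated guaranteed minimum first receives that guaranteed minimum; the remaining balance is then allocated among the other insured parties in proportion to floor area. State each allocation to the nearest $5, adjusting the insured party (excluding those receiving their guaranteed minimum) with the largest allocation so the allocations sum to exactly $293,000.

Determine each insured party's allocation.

Minimums first: Becker $94,980; Petrov $55,830. Residual $142,190.
Residual split over remaining floor area 24,879: Orozco 21,312.21 → $21,310; Haddad 50,911.55 → $50,910; Sato 25,347.19 → $25,345; Ferraro 44,619.05 → $44,620.
Rounding difference +$5 applied to Haddad → $50,915.

Becker: $94,980 | Petrov: $55,830 | Orozco: $21,310 | Haddad: $50,915 | Sato: $25,345 | Ferraro: $44,620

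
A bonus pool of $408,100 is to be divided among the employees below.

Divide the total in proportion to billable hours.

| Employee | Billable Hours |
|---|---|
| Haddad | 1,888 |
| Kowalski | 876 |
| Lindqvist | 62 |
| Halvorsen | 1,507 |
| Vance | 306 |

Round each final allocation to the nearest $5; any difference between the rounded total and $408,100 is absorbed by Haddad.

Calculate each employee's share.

Sum of billable hours: 4,639.
Unrounded shares: Haddad 1,888/4,639 × $408,100 = 166,090.28; Kowalski 876/4,639 × $408,100 = 77,063.07; Lindqvist 62/4,639 × $408,100 = 5,454.24; Halvorsen 1,507/4,639 × $408,100 = 132,573.12; Vance 306/4,639 × $408,100 = 26,919.29.
At nearest $5: Haddad $166,090; Kowalski $77,065; Lindqvist $5,455; Halvorsen $132,575; Vance $26,920. Sum = $408,105.
Difference $408,100 − $408,105 = −$5 applied to Haddad: Haddad becomes $166,085.

Haddad: $166,085 · Kowalski: $77,065 · Lindqvist: $5,455 · Halvorsen: $132,575 · Vance: $26,920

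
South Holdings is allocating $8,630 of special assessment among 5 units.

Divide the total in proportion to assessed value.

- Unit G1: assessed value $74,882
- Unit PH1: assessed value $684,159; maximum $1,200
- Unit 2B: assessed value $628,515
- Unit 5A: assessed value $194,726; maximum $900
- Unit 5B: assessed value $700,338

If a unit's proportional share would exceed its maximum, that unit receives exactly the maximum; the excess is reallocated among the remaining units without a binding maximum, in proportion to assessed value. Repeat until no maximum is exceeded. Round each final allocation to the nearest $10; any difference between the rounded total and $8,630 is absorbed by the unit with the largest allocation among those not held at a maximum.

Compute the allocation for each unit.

Unit G1: $350; Unit PH1: $1,200; Unit 2B: $2,920; Unit 5A: $900; Unit 5B: $3,260

Sum of assessed value: 2,282,620.
Pro-rata shares before constraints: Unit G1 283.11; Unit PH1 2,586.63; Unit 2B 2,376.25; Unit 5A 736.21; Unit 5B 2,647.80.
Cap binds for Unit PH1 ($1,200); balance $7,430 reallocated over remaining assessed value 1,598,461.
Cap binds for Unit 5A ($900); balance $6,530 reallocated over remaining assessed value 1,403,735.
Remaining shares: Unit G1 348.34 → $350; Unit 2B 2,923.77 → $2,920; Unit 5B 3,257.88 → $3,260.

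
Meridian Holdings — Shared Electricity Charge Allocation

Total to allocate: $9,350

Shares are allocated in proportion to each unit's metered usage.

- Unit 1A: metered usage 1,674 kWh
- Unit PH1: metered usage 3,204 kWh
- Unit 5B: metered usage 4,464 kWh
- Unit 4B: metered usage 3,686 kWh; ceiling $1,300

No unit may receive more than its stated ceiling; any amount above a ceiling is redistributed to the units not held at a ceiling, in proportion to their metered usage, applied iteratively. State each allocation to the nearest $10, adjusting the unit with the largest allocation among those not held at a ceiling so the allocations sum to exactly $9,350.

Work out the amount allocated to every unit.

Unit 1A: $1,440 · Unit PH1: $2,760 · Unit 5B: $3,850 · Unit 4B: $1,300

Combined metered usage = 13,028.
Unconstrained shares: Unit 1A 1,201.40; Unit PH1 2,299.46; Unit 5B 3,203.75; Unit 4B 2,645.39.
Held at cap: Unit 4B ($1,300); balance $8,050 reallocated over remaining metered usage 9,342.
Shares after redistribution: Unit 1A 1,442.49 → $1,440; Unit PH1 2,760.89 → $2,760; Unit 5B 3,846.63 → $3,850.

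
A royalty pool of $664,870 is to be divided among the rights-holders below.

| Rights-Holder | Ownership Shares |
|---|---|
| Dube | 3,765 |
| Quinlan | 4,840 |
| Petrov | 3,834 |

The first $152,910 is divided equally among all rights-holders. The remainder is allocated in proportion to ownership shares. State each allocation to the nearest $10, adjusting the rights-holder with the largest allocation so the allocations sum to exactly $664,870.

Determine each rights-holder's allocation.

Equal tier: $152,910 ÷ 3 = $50,970 apiece.
Remainder $511,960 by ownership shares (total 12,439): Dube 154,958.55 → $154,960; Quinlan 199,203.02 → $199,200; Petrov 157,798.43 → $157,800.
Totals: Dube $50,970 + $154,960 = $205,930; Quinlan $50,970 + $199,200 = $250,170; Petrov $50,970 + $157,800 = $208,770.

Dube: $205,930; Quinlan: $250,170; Petrov: $208,770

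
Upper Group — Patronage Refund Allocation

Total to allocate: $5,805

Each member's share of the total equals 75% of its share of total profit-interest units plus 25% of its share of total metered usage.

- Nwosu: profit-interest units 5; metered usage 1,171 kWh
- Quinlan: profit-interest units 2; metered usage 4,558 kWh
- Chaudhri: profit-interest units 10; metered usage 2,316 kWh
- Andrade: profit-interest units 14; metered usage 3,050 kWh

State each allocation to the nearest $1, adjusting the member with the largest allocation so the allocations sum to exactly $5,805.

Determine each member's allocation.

Nwosu: $855 | Quinlan: $877 | Chaudhri: $1,707 | Andrade: $2,366

Profit-interest units total 31; metered usage total 11,095.
Composite weights (75% profit-interest units + 25% metered usage): Nwosu 0.1474; Quinlan 0.1511; Chaudhri 0.2941; Andrade 0.4074.
Unrounded shares: Nwosu 855.39; Quinlan 877.08; Chaudhri 1,707.37; Andrade 2,365.16.
After rounding ($1): Nwosu $855; Quinlan $877; Chaudhri $1,707; Andrade $2,365. Sum = $5,804.
Difference $5,805 − $5,804 = +$1 applied to largest allocation (Andrade): Andrade becomes $2,366.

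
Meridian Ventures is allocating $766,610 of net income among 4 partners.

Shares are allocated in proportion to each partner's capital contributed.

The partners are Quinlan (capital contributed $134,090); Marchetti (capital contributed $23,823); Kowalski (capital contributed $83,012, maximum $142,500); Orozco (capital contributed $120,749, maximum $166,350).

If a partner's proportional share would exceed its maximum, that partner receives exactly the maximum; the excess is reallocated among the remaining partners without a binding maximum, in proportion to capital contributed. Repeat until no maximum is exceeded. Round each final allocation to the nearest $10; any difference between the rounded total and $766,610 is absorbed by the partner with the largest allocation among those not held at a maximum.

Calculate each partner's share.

Total capital contributed = 361,674.
Proportional shares (ignoring caps): Quinlan 284,219.31; Marchetti 50,495.61; Kowalski 175,953.56; Orozco 255,941.51.
Cap binds for Kowalski ($142,500), Orozco ($166,350); remaining pool $457,760 reallocated over remaining capital contributed 157,913.
Redistributed shares: Quinlan 388,701.62 → $388,700; Marchetti 69,058.38 → $69,060.

Quinlan: $388,700 · Marchetti: $69,060 · Kowalski: $142,500 · Orozco: $166,350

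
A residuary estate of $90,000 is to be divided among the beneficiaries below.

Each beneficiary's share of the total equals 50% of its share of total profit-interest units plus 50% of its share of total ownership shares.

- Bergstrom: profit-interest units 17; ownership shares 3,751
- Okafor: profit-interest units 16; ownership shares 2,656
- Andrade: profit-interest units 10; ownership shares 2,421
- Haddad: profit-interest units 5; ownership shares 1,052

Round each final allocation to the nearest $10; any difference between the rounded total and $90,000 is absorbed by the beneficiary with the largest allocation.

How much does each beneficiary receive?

Profit-interest units total 48; ownership shares total 9,880.
Composite weights (50% profit-interest units + 50% ownership shares): Bergstrom 0.3669; Okafor 0.3011; Andrade 0.2267; Haddad 0.1053.
Pro-rata amounts: Bergstrom 33,022.01; Okafor 27,097.17; Andrade 20,401.82; Haddad 9,479.00.
Rounded to nearest $10: Bergstrom $33,020; Okafor $27,100; Andrade $20,400; Haddad $9,480. Sum = $90,000.
No rounding difference to absorb.

Bergstrom: $33,020 · Okafor: $27,100 · Andrade: $20,400 · Haddad: $9,480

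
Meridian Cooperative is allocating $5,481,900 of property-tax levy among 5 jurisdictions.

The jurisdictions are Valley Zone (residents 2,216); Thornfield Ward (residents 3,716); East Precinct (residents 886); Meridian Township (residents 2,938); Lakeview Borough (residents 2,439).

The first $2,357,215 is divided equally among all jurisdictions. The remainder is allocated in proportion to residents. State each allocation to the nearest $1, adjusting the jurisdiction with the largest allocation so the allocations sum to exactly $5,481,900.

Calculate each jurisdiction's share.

Valley Zone: $1,039,241 | Thornfield Ward: $1,423,582 | East Precinct: $698,460 | Meridian Township: $1,224,237 | Lakeview Borough: $1,096,380

First tranche $2,357,215 split equally: $471,443 each.
Remainder $3,124,685 by residents (total 12,195): Valley Zone 567,798.44 → $567,798; Thornfield Ward 952,138.54 → $952,139; East Precinct 227,016.88 → $227,017; Meridian Township 752,794.14 → $752,794; Lakeview Borough 624,937.00 → $624,937.
Totals: Valley Zone $471,443 + $567,798 = $1,039,241; Thornfield Ward $471,443 + $952,139 = $1,423,582; East Precinct $471,443 + $227,017 = $698,460; Meridian Township $471,443 + $752,794 = $1,224,237; Lakeview Borough $471,443 + $624,937 = $1,096,380.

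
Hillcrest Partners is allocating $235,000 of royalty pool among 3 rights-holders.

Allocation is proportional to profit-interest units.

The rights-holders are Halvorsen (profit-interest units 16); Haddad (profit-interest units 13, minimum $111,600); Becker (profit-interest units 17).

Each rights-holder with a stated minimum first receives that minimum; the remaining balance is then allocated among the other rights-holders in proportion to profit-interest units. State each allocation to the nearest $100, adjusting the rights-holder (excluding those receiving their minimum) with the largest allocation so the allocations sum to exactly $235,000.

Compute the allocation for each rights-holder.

Guaranteed amounts: Haddad $111,600. Balance $123,400.
Balance split over remaining profit-interest units 33: Halvorsen 59,830.30 → $59,800; Becker 63,569.70 → $63,600.

Halvorsen: $59,800; Haddad: $111,600; Becker: $63,600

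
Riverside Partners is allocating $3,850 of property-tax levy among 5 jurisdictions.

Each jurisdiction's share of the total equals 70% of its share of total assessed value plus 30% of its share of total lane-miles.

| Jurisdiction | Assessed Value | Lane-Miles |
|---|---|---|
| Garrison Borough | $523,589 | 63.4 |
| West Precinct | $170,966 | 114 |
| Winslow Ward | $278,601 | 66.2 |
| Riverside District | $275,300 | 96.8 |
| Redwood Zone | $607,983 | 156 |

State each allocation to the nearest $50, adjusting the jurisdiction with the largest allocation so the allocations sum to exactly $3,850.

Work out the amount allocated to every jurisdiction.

Garrison Borough: $900 · West Precinct: $500 · Winslow Ward: $550 · Riverside District: $600 · Redwood Zone: $1,300

Totals — assessed value 1,856,439, lane-miles 496.4.
Blended shares (70% assessed value + 30% lane-miles): Garrison Borough 0.2357; West Precinct 0.1334; Winslow Ward 0.1451; Riverside District 0.1623; Redwood Zone 0.3235.
Unrounded shares: Garrison Borough 907.61; West Precinct 513.44; Winslow Ward 558.48; Riverside District 624.88; Redwood Zone 1,245.58.
After rounding ($50): Garrison Borough $900; West Precinct $500; Winslow Ward $550; Riverside District $600; Redwood Zone $1,250. Sum = $3,800.
Difference $3,850 − $3,800 = +$50 applied to largest allocation (Redwood Zone): Redwood Zone becomes $1,300.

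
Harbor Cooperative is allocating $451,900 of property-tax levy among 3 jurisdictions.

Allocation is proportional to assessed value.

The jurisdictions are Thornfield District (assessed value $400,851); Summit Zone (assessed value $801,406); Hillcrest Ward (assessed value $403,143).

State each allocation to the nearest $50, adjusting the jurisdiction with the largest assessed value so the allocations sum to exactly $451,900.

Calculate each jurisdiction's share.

Thornfield District: $112,850 | Summit Zone: $225,550 | Hillcrest Ward: $113,500

Total assessed value = 400,851 + 801,406 + 403,143 = 1,605,400.
Unrounded shares: Thornfield District 112,834.54; Summit Zone 225,585.76; Hillcrest Ward 113,479.71.
At nearest $50: Thornfield District $112,850; Summit Zone $225,600; Hillcrest Ward $113,500. Sum = $451,950.
Difference $451,900 − $451,950 = −$50 applied to largest assessed value (Summit Zone): Summit Zone becomes $225,550.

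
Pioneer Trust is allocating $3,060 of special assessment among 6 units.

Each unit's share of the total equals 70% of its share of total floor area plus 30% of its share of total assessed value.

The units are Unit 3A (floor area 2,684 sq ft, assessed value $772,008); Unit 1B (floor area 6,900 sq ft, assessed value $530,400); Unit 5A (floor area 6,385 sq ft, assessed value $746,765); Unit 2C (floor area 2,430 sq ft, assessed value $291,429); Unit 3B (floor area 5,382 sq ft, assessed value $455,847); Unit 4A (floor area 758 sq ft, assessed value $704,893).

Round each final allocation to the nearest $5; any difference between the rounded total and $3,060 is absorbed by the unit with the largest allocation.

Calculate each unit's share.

Unit 3A: $435 | Unit 1B: $740 | Unit 5A: $755 | Unit 2C: $290 | Unit 3B: $590 | Unit 4A: $250

Totals — floor area 24,539, assessed value 3,501,342.
Composite weights (70% floor area + 30% assessed value): Unit 3A 0.1427; Unit 1B 0.2423; Unit 5A 0.2461; Unit 2C 0.0943; Unit 3B 0.1926; Unit 4A 0.0820.
Pro-rata amounts: Unit 3A 436.69; Unit 1B 741.36; Unit 5A 753.13; Unit 2C 288.52; Unit 3B 589.31; Unit 4A 250.98.
At nearest $5: Unit 3A $435; Unit 1B $740; Unit 5A $755; Unit 2C $290; Unit 3B $590; Unit 4A $250. Sum = $3,060.
Rounded total matches; no reconciliation needed.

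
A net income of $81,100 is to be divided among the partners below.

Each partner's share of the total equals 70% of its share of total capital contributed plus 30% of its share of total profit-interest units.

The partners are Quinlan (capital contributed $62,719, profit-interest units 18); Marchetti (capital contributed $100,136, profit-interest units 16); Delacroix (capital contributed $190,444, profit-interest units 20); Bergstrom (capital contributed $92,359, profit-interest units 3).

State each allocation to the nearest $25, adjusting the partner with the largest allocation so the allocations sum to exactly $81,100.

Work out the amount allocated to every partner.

Capital contributed total 445,658; profit-interest units total 57.
Composite weights (70% capital contributed + 30% profit-interest units): Quinlan 0.1933; Marchetti 0.2415; Delacroix 0.4044; Bergstrom 0.1609.
Unrounded shares: Quinlan 15,672.60; Marchetti 19,585.27; Delacroix 32,796.49; Bergstrom 13,045.65.
After rounding ($25): Quinlan $15,675; Marchetti $19,575; Delacroix $32,800; Bergstrom $13,050. Sum = $81,100.
No rounding difference to absorb.

Quinlan: $15,675 | Marchetti: $19,575 | Delacroix: $32,800 | Bergstrom: $13,050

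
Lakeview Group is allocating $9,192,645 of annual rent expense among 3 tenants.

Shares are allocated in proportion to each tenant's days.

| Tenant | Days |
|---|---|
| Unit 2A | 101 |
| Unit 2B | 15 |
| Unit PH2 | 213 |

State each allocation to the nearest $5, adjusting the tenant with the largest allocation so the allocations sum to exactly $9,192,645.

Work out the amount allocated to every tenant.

Days total: 329.
Unrounded shares: Unit 2A 101/329 × $9,192,645 = 2,822,058.19; Unit 2B 15/329 × $9,192,645 = 419,117.55; Unit PH2 213/329 × $9,192,645 = 5,951,469.26.
Rounded to nearest $5: Unit 2A $2,822,060; Unit 2B $419,120; Unit PH2 $5,951,470. Sum = $9,192,650.
Difference $9,192,645 − $9,192,650 = −$5 applied to largest allocation (Unit PH2): Unit PH2 becomes $5,951,465.

Unit 2A: $2,822,060 · Unit 2B: $419,120 · Unit PH2: $5,951,465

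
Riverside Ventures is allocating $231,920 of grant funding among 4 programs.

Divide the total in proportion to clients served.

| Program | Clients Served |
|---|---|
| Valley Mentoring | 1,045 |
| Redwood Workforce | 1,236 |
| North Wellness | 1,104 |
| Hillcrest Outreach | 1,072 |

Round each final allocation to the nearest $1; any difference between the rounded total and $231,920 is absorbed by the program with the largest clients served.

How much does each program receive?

Total clients served = 4,457.
Proportional shares: Valley Mentoring 1,045/4,457 × $231,920 = 54,376.58; Redwood Workforce 1,236/4,457 × $231,920 = 64,315.26; North Wellness 1,104/4,457 × $231,920 = 57,446.64; Hillcrest Outreach 1,072/4,457 × $231,920 = 55,781.52.
After rounding ($1): Valley Mentoring $54,377; Redwood Workforce $64,315; North Wellness $57,447; Hillcrest Outreach $55,782. Sum = $231,921.
Difference $231,920 − $231,921 = −$1 applied to largest clients served (Redwood Workforce): Redwood Workforce becomes $64,314.

Valley Mentoring: $54,377 | Redwood Workforce: $64,314 | North Wellness: $57,447 | Hillcrest Outreach: $55,782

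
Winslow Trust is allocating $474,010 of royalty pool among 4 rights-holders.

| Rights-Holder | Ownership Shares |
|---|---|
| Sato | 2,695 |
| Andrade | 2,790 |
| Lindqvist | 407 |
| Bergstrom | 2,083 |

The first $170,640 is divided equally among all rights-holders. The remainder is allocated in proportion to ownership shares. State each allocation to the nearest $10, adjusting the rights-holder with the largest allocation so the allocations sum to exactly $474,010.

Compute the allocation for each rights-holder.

Sato: $145,180 | Andrade: $148,790 | Lindqvist: $58,140 | Bergstrom: $121,900

First tranche $170,640 split equally: $42,660 each.
Remainder $303,370 by ownership shares (total 7,975): Sato 102,518.14 → $102,520; Andrade 106,131.95 → $106,130; Lindqvist 15,482.33 → $15,480; Bergstrom 79,237.58 → $79,240.
Totals: Sato $42,660 + $102,520 = $145,180; Andrade $42,660 + $106,130 = $148,790; Lindqvist $42,660 + $15,480 = $58,140; Bergstrom $42,660 + $79,240 = $121,900.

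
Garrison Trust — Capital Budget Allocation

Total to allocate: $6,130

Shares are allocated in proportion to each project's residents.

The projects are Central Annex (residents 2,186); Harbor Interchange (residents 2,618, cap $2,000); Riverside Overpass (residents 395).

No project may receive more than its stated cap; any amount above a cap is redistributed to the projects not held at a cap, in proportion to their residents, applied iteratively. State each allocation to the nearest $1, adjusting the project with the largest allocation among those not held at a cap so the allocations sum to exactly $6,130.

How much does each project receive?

Central Annex: $3,498; Harbor Interchange: $2,000; Riverside Overpass: $632

Sum of residents: 5,199.
Pro-rata shares before constraints: Central Annex 2,577.45; Harbor Interchange 3,086.81; Riverside Overpass 465.73.
Cap binds for Harbor Interchange ($2,000); remaining pool $4,130 reallocated over remaining residents 2,581.
Redistributed shares: Central Annex 3,497.94 → $3,498; Riverside Overpass 632.06 → $632.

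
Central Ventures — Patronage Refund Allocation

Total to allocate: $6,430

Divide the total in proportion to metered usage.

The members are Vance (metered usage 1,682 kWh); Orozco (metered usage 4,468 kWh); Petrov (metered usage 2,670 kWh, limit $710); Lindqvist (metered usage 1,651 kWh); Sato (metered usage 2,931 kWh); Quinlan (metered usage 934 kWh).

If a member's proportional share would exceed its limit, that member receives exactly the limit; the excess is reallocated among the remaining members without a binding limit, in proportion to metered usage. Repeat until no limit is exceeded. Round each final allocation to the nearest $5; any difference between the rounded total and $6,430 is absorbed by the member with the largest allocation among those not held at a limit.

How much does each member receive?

Vance: $825 · Orozco: $2,190 · Petrov: $710 · Lindqvist: $810 · Sato: $1,435 · Quinlan: $460

Sum of metered usage: 14,336.
Pro-rata shares before constraints: Vance 754.41; Orozco 2,003.99; Petrov 1,197.55; Lindqvist 740.51; Sato 1,314.62; Quinlan 418.92.
Cap binds for Petrov ($710); remaining pool $5,720 reallocated over remaining metered usage 11,666.
Remaining shares: Vance 824.71 → $825; Orozco 2,190.72 → $2,190; Lindqvist 809.51 → $810; Sato 1,437.11 → $1,435; Quinlan 457.95 → $460.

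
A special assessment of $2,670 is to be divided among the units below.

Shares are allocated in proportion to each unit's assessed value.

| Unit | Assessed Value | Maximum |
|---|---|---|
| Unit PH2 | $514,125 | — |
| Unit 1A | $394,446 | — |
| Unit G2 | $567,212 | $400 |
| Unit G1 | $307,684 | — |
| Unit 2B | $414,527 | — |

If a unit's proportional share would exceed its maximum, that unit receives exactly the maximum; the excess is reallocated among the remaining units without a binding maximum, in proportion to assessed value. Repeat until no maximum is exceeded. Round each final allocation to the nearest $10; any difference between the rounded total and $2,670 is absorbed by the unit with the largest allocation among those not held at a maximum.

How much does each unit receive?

Unit PH2: $710 | Unit 1A: $550 | Unit G2: $400 | Unit G1: $430 | Unit 2B: $580

Sum of assessed value: 2,197,994.
Proportional shares (ignoring caps): Unit PH2 624.53; Unit 1A 479.15; Unit G2 689.02; Unit G1 373.76; Unit 2B 503.54.
Held at cap: Unit G2 ($400); balance $2,270 reallocated over remaining assessed value 1,630,782.
Redistributed shares: Unit PH2 715.65 → $720; Unit 1A 549.06 → $550; Unit G1 428.29 → $430; Unit 2B 577.01 → $580.
Rounding difference −$10 applied to Unit PH2 → $710.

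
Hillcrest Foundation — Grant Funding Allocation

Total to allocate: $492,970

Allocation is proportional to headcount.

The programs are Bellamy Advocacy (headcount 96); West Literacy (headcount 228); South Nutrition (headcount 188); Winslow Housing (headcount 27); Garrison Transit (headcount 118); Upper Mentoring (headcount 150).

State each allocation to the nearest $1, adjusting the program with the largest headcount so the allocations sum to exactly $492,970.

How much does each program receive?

Bellamy Advocacy: $58,643 · West Literacy: $139,279 · South Nutrition: $114,843 · Winslow Housing: $16,493 · Garrison Transit: $72,082 · Upper Mentoring: $91,630

Total headcount = 96 + 228 + 188 + 27 + 118 + 150 = 807.
Raw shares: Bellamy Advocacy 58,643.27; West Literacy 139,277.77; South Nutrition 114,843.07; Winslow Housing 16,493.42; Garrison Transit 72,082.35; Upper Mentoring 91,630.11.
At nearest $1: Bellamy Advocacy $58,643; West Literacy $139,278; South Nutrition $114,843; Winslow Housing $16,493; Garrison Transit $72,082; Upper Mentoring $91,630. Sum = $492,969.
Difference $492,970 − $492,969 = +$1 applied to largest headcount (West Literacy): West Literacy becomes $139,279.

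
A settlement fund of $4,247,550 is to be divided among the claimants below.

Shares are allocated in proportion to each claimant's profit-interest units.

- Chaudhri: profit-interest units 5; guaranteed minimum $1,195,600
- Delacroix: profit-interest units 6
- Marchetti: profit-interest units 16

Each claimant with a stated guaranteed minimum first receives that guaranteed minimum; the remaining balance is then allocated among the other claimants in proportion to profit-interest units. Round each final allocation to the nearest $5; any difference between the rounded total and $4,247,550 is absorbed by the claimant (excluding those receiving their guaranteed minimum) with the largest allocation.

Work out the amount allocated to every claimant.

Fund the minimums — Chaudhri $1,195,600. Balance $3,051,950.
Balance split over remaining profit-interest units 22: Delacroix 832,350.00 → $832,350; Marchetti 2,219,600.00 → $2,219,600.

Chaudhri: $1,195,600 · Delacroix: $832,350 · Marchetti: $2,219,600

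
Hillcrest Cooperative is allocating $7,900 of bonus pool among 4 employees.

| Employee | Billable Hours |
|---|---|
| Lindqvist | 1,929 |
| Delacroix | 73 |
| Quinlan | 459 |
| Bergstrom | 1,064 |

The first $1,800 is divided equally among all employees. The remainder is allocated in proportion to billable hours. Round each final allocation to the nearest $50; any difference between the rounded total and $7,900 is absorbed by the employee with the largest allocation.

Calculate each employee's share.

Equal tier: $1,800 ÷ 4 = $450 apiece.
Remainder $6,100 by billable hours (total 3,525): Lindqvist 3,338.13 → $3,350; Delacroix 126.33 → $150; Quinlan 794.30 → $800; Bergstrom 1,841.25 → $1,850.
Rounding difference −$50 on remainder applied to Lindqvist.
Totals: Lindqvist $450 + $3,300 = $3,750; Delacroix $450 + $150 = $600; Quinlan $450 + $800 = $1,250; Bergstrom $450 + $1,850 = $2,300.

Lindqvist: $3,750; Delacroix: $600; Quinlan: $1,250; Bergstrom: $2,300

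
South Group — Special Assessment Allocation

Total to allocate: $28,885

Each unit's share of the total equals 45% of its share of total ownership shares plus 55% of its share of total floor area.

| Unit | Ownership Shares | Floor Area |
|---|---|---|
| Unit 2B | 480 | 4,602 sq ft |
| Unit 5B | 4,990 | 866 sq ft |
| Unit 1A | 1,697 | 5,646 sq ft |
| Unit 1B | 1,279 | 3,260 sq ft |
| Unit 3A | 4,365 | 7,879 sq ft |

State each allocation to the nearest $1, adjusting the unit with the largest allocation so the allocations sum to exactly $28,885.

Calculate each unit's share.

Ownership shares total 12,811; floor area total 22,253.
Blended shares (45% ownership shares + 55% floor area): Unit 2B 0.1306; Unit 5B 0.1967; Unit 1A 0.1992; Unit 1B 0.1255; Unit 3A 0.3481.
Proportional shares: Unit 2B 3,772.45; Unit 5B 5,681.19; Unit 1A 5,752.57; Unit 1B 3,625.06; Unit 3A 10,053.74.
Rounded to nearest $1: Unit 2B $3,772; Unit 5B $5,681; Unit 1A $5,753; Unit 1B $3,625; Unit 3A $10,054. Sum = $28,885.
Rounded total matches; no reconciliation needed.

Unit 2B: $3,772 | Unit 5B: $5,681 | Unit 1A: $5,753 | Unit 1B: $3,625 | Unit 3A: $10,054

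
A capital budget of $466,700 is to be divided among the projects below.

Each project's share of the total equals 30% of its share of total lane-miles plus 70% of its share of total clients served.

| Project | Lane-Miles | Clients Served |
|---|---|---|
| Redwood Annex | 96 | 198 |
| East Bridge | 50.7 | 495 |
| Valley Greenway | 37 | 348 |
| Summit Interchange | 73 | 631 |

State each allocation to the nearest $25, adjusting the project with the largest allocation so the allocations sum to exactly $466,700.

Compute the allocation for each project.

Totals — lane-miles 256.7, clients served 1,672.
Composite weights (30% lane-miles + 70% clients served): Redwood Annex 0.1951; East Bridge 0.2665; Valley Greenway 0.1889; Summit Interchange 0.3495.
Raw shares: Redwood Annex 91,047.55; East Bridge 124,370.36; Valley Greenway 88,175.93; Summit Interchange 163,106.16.
After rounding ($25): Redwood Annex $91,050; East Bridge $124,375; Valley Greenway $88,175; Summit Interchange $163,100. Sum = $466,700.
No rounding difference to absorb.

Redwood Annex: $91,050; East Bridge: $124,375; Valley Greenway: $88,175; Summit Interchange: $163,100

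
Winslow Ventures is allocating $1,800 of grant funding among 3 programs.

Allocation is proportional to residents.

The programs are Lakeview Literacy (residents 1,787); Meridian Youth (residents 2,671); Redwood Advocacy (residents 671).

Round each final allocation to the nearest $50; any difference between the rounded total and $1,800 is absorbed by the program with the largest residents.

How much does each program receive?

Lakeview Literacy: $650 | Meridian Youth: $900 | Redwood Advocacy: $250

Total residents = 5,129.
Pro-rata amounts: Lakeview Literacy 1,787/5,129 × $1,800 = 627.14; Meridian Youth 2,671/5,129 × $1,800 = 937.38; Redwood Advocacy 671/5,129 × $1,800 = 235.48.
At nearest $50: Lakeview Literacy $650; Meridian Youth $950; Redwood Advocacy $250. Sum = $1,850.
Difference $1,800 − $1,850 = −$50 applied to largest residents (Meridian Youth): Meridian Youth becomes $900.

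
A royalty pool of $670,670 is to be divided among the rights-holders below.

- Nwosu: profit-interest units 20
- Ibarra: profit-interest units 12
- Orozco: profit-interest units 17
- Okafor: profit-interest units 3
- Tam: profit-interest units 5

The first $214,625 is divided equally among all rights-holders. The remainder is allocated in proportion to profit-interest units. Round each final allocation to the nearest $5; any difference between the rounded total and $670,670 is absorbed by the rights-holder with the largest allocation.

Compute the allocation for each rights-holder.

Nwosu: $202,940; Ibarra: $138,935; Orozco: $178,940; Okafor: $66,925; Tam: $82,930

$214,625 shared equally gives $42,925 per rights-holder.
Remainder $456,045 by profit-interest units (total 57): Nwosu 160,015.79 → $160,015; Ibarra 96,009.47 → $96,010; Orozco 136,013.42 → $136,015; Okafor 24,002.37 → $24,000; Tam 40,003.95 → $40,005.
Totals: Nwosu $42,925 + $160,015 = $202,940; Ibarra $42,925 + $96,010 = $138,935; Orozco $42,925 + $136,015 = $178,940; Okafor $42,925 + $24,000 = $66,925; Tam $42,925 + $40,005 = $82,930.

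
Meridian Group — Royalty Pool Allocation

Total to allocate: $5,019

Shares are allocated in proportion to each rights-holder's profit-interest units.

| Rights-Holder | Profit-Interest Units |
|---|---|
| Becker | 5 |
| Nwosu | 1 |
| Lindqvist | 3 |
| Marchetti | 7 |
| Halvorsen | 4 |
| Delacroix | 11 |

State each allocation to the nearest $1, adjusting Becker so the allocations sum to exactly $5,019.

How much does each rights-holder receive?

Becker: $809 | Nwosu: $162 | Lindqvist: $486 | Marchetti: $1,133 | Halvorsen: $648 | Delacroix: $1,781

Combined profit-interest units = 31.
Unrounded shares: Becker 5/31 × $5,019 = 809.52; Nwosu 1/31 × $5,019 = 161.90; Lindqvist 3/31 × $5,019 = 485.71; Marchetti 7/31 × $5,019 = 1,133.32; Halvorsen 4/31 × $5,019 = 647.61; Delacroix 11/31 × $5,019 = 1,780.94.
After rounding ($1): Becker $810; Nwosu $162; Lindqvist $486; Marchetti $1,133; Halvorsen $648; Delacroix $1,781. Sum = $5,020.
Difference $5,019 − $5,020 = −$1 applied to Becker: Becker becomes $809.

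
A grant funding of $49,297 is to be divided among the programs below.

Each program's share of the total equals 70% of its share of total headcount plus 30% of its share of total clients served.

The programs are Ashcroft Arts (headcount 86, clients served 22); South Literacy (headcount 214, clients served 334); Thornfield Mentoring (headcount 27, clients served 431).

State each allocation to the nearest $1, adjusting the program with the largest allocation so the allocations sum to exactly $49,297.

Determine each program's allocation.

Totals — headcount 327, clients served 787.
Blended shares (70% headcount + 30% clients served): Ashcroft Arts 0.1925; South Literacy 0.5854; Thornfield Mentoring 0.2221.
Proportional shares: Ashcroft Arts 9,488.89; South Literacy 28,859.59; Thornfield Mentoring 10,948.52.
After rounding ($1): Ashcroft Arts $9,489; South Literacy $28,860; Thornfield Mentoring $10,949. Sum = $49,298.
Difference $49,297 − $49,298 = −$1 applied to largest allocation (South Literacy): South Literacy becomes $28,859.

Ashcroft Arts: $9,489 · South Literacy: $28,859 · Thornfield Mentoring: $10,949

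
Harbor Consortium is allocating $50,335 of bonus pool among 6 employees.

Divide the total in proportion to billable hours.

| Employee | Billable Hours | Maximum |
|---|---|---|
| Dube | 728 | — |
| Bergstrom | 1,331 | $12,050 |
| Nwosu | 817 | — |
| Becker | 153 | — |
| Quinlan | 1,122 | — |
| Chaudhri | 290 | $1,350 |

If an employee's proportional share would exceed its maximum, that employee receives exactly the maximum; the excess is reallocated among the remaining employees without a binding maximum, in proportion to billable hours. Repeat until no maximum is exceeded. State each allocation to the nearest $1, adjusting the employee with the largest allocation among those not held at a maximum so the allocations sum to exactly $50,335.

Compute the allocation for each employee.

Dube: $9,535 · Bergstrom: $12,050 · Nwosu: $10,701 · Becker: $2,004 · Quinlan: $14,695 · Chaudhri: $1,350

Sum of billable hours: 4,441.
Pro-rata shares before constraints: Dube 8,251.27; Bergstrom 15,085.77; Nwosu 9,260.01; Becker 1,734.13; Quinlan 12,716.93; Chaudhri 3,286.91.
Cap binds for Bergstrom ($12,050), Chaudhri ($1,350); remaining pool $36,935 reallocated over remaining billable hours 2,820.
Remaining shares: Dube 9,534.99 → $9,535; Nwosu 10,700.67 → $10,701; Becker 2,003.92 → $2,004; Quinlan 14,695.41 → $14,695.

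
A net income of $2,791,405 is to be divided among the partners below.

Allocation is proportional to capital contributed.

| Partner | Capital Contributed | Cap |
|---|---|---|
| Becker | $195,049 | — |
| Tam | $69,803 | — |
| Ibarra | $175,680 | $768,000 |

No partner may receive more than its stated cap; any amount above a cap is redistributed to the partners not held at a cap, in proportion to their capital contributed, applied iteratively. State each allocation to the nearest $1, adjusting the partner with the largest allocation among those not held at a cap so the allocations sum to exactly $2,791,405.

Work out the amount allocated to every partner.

Becker: $1,490,127 · Tam: $533,278 · Ibarra: $768,000

Total capital contributed = 440,532.
Pro-rata shares before constraints: Becker 1,235,916.47; Tam 442,302.59; Ibarra 1,113,185.94.
Capped: Ibarra ($768,000); remaining pool $2,023,405 reallocated over remaining capital contributed 264,852.
Remaining shares: Becker 1,490,127.02 → $1,490,127; Tam 533,277.98 → $533,278.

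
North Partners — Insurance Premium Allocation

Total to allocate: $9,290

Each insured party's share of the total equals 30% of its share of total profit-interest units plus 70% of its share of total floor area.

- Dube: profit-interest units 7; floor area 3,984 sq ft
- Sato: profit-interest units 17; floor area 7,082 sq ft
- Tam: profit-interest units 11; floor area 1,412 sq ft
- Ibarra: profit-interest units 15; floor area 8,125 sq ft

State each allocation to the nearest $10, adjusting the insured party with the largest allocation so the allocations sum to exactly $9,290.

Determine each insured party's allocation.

Totals — profit-interest units 50, floor area 20,603.
Combined weights (30% profit-interest units + 70% floor area): Dube 0.1774; Sato 0.3426; Tam 0.1140; Ibarra 0.3661.
Unrounded shares: Dube 1,647.66; Sato 3,182.90; Tam 1,058.81; Ibarra 3,400.62.
At nearest $10: Dube $1,650; Sato $3,180; Tam $1,060; Ibarra $3,400. Sum = $9,290.
No rounding difference to absorb.

Dube: $1,650 · Sato: $3,180 · Tam: $1,060 · Ibarra: $3,400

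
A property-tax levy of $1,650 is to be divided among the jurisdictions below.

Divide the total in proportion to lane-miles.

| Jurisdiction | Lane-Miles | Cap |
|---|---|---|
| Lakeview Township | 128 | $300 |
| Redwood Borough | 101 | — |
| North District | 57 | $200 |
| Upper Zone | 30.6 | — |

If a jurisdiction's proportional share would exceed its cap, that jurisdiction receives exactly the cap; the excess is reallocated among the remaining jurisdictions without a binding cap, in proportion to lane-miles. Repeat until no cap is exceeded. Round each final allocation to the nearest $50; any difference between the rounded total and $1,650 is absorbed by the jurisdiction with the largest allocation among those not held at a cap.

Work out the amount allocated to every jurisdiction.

Sum of lane-miles: 316.6.
Unconstrained shares: Lakeview Township 667.09; Redwood Borough 526.37; North District 297.06; Upper Zone 159.48.
Cap binds for Lakeview Township ($300), North District ($200); remaining pool $1,150 reallocated over remaining lane-miles 131.6.
Redistributed shares: Redwood Borough 882.60 → $900; Upper Zone 267.40 → $250.

Lakeview Township: $300 · Redwood Borough: $900 · North District: $200 · Upper Zone: $250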